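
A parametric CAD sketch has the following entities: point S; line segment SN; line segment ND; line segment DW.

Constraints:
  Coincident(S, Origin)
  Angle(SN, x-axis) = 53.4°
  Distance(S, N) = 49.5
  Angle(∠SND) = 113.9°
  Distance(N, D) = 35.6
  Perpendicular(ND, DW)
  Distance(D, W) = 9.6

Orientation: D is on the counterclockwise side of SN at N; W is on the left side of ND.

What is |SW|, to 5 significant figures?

66.096

S is at the origin; SN runs at 53.4° with length 49.5, so N = 49.5·(cos 53.4°, sin 53.4°) = (29.513, 39.739). ∠SND = 113.9°, so ND runs at 53.4° + (180° − 113.9°) = 119.50° from the x-axis; with |ND| = 35.6, D = N + 35.6·(cos 119.50°, sin 119.50°) = (11.983, 70.724). ND ⟂ DW; with |DW| = 9.6 on the left of ND, W = D + 9.6·(-0.87036, -0.49242) = (3.6274, 65.997). Then |SW| = |W − S| = 66.096.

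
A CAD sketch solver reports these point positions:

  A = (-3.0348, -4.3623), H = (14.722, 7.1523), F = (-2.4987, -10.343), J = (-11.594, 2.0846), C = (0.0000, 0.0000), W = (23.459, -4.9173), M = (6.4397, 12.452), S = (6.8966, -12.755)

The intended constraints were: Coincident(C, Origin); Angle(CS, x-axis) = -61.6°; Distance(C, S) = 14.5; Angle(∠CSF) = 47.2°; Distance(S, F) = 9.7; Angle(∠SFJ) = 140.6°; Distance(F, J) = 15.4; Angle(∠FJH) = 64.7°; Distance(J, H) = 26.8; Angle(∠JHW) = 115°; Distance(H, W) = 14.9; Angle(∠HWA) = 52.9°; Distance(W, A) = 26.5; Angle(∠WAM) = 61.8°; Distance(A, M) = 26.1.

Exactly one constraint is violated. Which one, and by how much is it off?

Distance(A, M) = 26.1 — off by 6.80.

C = (0.00, 0.00) ✓; CS at -61.60° ✓; |CS| = 14.50 ✓; ∠CSF = 47.20° ✓; |SF| = 9.700 ✓; ∠SFJ = 140.6° ✓; |FJ| = 15.40 ✓; ∠FJH = 64.70° ✓; |JH| = 26.80 ✓; ∠JHW = 115.0° ✓; |HW| = 14.90 ✓; ∠HWA = 52.90° ✓; |WA| = 26.50 ✓; ∠WAM = 61.80° ✓; |AM| = 19.30 ✗.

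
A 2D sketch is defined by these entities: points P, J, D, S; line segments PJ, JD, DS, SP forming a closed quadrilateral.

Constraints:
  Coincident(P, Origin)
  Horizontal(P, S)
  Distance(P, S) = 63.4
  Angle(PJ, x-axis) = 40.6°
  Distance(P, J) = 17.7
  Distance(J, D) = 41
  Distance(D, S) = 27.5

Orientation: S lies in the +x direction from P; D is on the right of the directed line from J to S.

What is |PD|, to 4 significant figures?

45.81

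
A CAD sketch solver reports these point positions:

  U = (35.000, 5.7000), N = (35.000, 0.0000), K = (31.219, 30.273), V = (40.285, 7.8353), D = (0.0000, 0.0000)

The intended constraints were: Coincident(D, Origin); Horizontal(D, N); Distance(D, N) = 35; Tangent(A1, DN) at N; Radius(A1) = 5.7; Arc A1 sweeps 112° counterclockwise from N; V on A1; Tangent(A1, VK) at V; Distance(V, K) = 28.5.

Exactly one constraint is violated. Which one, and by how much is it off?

Distance(V, K) = 28.5 — off by 4.30.

D = (0.00, 0.00) ✓; D.y = 0.00, N.y = 0.00 ✓; |DN| = 35.00 ✓; ∠(UN, ND) = 90.00° ✓; |UN| = 5.700 ✓; bearing(U→V) − bearing(U→N) = 112.0° ✓; |UV| = 5.700 ✓; ∠(UV, VK) = 90.00° ✓; |VK| = 24.20 ✗.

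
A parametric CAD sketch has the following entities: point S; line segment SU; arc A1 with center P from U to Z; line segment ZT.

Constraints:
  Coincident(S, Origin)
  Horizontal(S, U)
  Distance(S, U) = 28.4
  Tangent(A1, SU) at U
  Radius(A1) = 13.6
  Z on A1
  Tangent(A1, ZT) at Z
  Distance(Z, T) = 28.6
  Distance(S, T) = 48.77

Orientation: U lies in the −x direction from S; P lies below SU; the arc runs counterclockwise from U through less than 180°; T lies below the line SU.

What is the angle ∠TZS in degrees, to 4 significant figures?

79.98°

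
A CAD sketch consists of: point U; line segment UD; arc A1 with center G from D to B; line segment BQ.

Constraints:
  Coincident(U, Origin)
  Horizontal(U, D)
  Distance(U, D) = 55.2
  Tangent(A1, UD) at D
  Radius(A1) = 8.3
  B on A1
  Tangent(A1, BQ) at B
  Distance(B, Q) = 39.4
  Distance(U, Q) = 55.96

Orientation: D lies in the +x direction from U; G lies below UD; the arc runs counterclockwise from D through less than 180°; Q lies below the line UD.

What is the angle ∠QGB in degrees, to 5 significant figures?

78.104°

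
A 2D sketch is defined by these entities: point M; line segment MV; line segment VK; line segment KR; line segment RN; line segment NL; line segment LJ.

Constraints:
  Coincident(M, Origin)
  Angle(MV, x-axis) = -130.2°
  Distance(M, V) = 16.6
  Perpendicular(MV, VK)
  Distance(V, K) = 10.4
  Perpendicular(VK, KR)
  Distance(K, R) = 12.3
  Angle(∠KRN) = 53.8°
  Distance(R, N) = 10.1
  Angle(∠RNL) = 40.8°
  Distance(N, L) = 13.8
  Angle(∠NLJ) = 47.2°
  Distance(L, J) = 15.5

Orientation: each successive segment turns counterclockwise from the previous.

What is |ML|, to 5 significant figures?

19.634

M is at the origin; MV runs at -130.2° with length 16.6, so V = (-10.715, -12.679). MV is perpendicular to VK, so VK runs at -40.200°; with |VK| = 10.4, K = (-2.7711, -19.392). VK is perpendicular to KR, so KR runs at 49.800°; with |KR| = 12.3, R = (5.1680, -9.9971). ∠KRN = 53.8° gives RN at 176.00° from the x-axis; with |RN| = 10.1, N = (-4.9074, -9.2925). ∠RNL = 40.8° gives NL at -44.800° from the x-axis; with |NL| = 13.8, L = (4.8847, -19.016). Then |ML| = |L − M| = 19.634.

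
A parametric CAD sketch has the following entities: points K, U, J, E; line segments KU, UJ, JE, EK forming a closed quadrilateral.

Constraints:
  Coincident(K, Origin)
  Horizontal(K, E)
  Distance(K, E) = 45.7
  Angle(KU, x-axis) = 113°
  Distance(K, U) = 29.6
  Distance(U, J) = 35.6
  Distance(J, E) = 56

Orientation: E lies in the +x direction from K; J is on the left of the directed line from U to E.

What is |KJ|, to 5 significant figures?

51.189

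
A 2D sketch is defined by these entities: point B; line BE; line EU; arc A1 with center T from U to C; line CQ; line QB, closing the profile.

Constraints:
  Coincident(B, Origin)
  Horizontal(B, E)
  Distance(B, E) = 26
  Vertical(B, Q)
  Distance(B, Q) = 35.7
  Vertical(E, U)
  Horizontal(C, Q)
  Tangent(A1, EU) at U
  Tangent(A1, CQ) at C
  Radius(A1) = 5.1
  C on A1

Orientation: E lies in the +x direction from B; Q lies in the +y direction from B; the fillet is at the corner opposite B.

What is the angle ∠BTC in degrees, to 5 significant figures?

145.67°

B is at the origin; BE is horizontal with |BE| = 26.0 and E on the +x side, so E = (26.000, 0.0000). B and Q share the same x with |BQ| = 35.7 and Q on the +y side, so Q = (0.0000, 35.700). The virtual corner opposite B is at (26.000, 35.700). A1 meets EU tangentially, so TU is at right angles to EU and the tangent condition forces TC to be normal to CQ, with radius 5.1, so the center T sits 5.1 in from both sides at T = (20.900, 30.600). That places the tangent points at U = (26.000, 30.600) on EU and C = (20.900, 35.700) on CQ. Then cos ∠BTC = TB·TC / (|TB||TC|), giving 145.67°.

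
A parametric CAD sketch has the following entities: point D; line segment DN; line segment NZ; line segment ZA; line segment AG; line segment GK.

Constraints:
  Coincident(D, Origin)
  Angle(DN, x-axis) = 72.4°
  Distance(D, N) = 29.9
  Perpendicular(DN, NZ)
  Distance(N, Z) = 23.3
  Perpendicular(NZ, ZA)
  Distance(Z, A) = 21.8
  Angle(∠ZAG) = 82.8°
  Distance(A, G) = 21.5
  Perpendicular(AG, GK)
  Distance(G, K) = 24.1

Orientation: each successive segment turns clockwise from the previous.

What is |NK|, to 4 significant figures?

6.927

D is at the origin; DN runs at 72.4° with length 29.9, so N = (9.041, 28.50). DN ⟂ NZ, so NZ runs at -17.60°; with |NZ| = 23.3, Z = (31.25, 21.46). NZ ⟂ ZA, so ZA runs at -107.6°; with |ZA| = 21.8, A = (24.66, 0.6756). ∠ZAG = 82.8° gives AG at 155.2° from the x-axis; with |AG| = 21.5, G = (5.141, 9.694). AG ⟂ GK, so GK runs at 65.20°; with |GK| = 24.1, K = (15.25, 31.57). Then |NK| = |K − N| = 6.927.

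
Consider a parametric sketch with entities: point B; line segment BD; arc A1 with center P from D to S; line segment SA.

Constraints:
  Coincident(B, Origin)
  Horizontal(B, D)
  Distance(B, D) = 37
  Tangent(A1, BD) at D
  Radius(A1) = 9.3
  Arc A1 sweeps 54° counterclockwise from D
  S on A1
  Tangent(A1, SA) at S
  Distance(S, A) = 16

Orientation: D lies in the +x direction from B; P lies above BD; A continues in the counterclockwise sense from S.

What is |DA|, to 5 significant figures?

23.834

B is at the origin; BD is horizontal with |BD| = 37.0 and D on the +x side, so D = (37.000, 0.0000). The tangent condition forces PD to be normal to BD, so P = D + (0, 9.3) = (37.000, 9.3000). On A1, D sits at bearing -90° from P; a 54° counterclockwise sweep puts S at bearing -36°, so S = P + 9.3·(cos -36°, sin -36°) = (44.524, 3.8336). Since A1 is tangent to SA there, PS ⟂ SA, so SA runs along (−sin -36°, cos -36°); with |SA| = 16.0, A = (53.928, 16.778). Then |DA| = |A − D| = 23.834.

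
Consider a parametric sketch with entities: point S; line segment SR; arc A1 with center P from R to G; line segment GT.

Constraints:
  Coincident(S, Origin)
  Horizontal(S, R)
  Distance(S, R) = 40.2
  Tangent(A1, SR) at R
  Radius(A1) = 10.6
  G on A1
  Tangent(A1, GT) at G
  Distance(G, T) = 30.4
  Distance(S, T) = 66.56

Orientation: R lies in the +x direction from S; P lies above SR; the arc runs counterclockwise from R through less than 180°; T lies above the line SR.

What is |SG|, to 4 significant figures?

51.70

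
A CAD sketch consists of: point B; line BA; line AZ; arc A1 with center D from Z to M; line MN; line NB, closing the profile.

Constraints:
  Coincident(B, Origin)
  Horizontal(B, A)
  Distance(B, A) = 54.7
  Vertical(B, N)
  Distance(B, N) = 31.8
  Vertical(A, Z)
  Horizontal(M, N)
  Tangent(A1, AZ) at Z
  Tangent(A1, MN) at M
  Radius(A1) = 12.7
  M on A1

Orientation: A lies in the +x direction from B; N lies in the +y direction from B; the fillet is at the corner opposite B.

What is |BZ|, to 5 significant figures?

57.939

B is at the origin; BA is horizontal with |BA| = 54.7 and A on the +x side, so A = (54.700, 0.0000). B and N share the same x with |BN| = 31.8 and N on the +y side, so N = (0.0000, 31.800). The virtual corner opposite B is at (54.700, 31.800). Tangency of A1 to AZ means the radius DZ is perpendicular to AZ and A1 meets MN tangentially, so DM is at right angles to MN, with radius 12.7, so the center D sits 12.7 in from both sides at D = (42.000, 19.100). That places the tangent points at Z = (54.700, 19.100) on AZ and M = (42.000, 31.800) on MN. Then |BZ| = |Z − B| = 57.939.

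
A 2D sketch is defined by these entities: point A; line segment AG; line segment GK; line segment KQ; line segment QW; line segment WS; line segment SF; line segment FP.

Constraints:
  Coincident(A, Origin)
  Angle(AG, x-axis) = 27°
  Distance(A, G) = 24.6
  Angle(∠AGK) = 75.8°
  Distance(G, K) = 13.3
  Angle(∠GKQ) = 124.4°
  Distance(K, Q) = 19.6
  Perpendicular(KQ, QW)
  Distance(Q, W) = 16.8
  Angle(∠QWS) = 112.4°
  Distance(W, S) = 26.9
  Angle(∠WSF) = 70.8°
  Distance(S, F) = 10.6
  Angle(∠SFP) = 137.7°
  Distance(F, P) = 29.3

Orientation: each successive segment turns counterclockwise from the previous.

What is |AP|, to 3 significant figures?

25.9

A is at the origin; AG runs at 27.0° with length 24.6, so G = (21.9, 11.2). ∠AGK = 75.8° gives GK at 131° from the x-axis; with |GK| = 13.3, K = (13.2, 21.2). ∠GKQ = 124.4° gives KQ at -173° from the x-axis; with |KQ| = 19.6, Q = (-6.30, 18.9). KQ ⟂ QW, so QW runs at -83.2°; with |QW| = 16.8, W = (-4.31, 2.17). ∠QWS = 112.4° gives WS at -15.6° from the x-axis; with |WS| = 26.9, S = (21.6, -5.06). ∠WSF = 70.8° gives SF at 93.6° from the x-axis; with |SF| = 10.6, F = (20.9, 5.52). ∠SFP = 137.7° gives FP at 136° from the x-axis; with |FP| = 29.3, P = (-0.112, 25.9). Then |AP| = |P − A| = 25.9.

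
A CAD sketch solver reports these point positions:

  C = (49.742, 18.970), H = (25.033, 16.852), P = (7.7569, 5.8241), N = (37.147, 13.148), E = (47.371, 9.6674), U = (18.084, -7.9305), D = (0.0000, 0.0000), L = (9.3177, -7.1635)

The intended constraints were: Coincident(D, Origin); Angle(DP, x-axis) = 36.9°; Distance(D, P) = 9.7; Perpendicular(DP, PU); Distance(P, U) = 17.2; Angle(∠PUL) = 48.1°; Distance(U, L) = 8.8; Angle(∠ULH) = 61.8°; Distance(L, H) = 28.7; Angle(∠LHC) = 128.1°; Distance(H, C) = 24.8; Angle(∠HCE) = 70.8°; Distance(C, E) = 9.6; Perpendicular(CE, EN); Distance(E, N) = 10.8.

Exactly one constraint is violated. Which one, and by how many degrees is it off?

Perpendicular(CE, EN) — off by 4.50°.

D = (0.00, 0.00) ✓; DP at 36.90° ✓; |DP| = 9.700 ✓; ∠(DP, PU) = 90.00° ✓; |PU| = 17.20 ✓; ∠PUL = 48.10° ✓; |UL| = 8.800 ✓; ∠ULH = 61.80° ✓; |LH| = 28.70 ✓; ∠LHC = 128.1° ✓; |HC| = 24.80 ✓; ∠HCE = 70.80° ✓; |CE| = 9.600 ✓; ∠(CE, EN) = 94.50° ✗; |EN| = 10.80 ✓.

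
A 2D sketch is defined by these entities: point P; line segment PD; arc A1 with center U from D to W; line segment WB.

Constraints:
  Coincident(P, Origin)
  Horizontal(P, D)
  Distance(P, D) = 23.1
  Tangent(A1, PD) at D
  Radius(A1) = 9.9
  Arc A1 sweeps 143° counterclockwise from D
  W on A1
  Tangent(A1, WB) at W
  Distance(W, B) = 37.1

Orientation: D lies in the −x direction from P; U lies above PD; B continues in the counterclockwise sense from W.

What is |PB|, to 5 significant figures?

61.630

P is at the origin; PD is horizontal with |PD| = 23.1 and D on the −x side, so D = (-23.100, 0.0000). Since A1 is tangent to PD there, UD ⟂ PD, so U = D + (0, 9.9) = (-23.100, 9.9000). On A1, D sits at bearing -90° from U; a 143° counterclockwise sweep puts W at bearing 53°, so W = U + 9.9·(cos 53°, sin 53°) = (-17.142, 17.806). The tangent condition forces UW to be normal to WB, so WB runs along (−sin 53°, cos 53°); with |WB| = 37.1, B = (-46.771, 40.134). Then |PB| = |B − P| = 61.630.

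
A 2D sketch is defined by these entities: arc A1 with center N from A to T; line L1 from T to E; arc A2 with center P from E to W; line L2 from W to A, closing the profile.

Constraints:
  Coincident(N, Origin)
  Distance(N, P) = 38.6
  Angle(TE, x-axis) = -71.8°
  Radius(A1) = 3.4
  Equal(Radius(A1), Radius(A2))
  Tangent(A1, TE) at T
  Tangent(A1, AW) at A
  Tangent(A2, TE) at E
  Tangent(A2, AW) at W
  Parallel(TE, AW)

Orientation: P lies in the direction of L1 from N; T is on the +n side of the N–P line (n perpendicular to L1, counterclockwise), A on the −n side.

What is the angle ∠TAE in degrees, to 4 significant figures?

80.01°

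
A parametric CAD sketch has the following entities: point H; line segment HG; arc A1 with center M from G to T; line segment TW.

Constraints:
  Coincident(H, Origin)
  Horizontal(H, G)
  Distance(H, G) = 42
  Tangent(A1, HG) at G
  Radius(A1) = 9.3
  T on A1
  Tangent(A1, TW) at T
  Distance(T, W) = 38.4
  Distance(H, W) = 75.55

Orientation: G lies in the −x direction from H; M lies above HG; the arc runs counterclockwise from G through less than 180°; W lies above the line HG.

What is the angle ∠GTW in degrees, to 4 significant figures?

113.2°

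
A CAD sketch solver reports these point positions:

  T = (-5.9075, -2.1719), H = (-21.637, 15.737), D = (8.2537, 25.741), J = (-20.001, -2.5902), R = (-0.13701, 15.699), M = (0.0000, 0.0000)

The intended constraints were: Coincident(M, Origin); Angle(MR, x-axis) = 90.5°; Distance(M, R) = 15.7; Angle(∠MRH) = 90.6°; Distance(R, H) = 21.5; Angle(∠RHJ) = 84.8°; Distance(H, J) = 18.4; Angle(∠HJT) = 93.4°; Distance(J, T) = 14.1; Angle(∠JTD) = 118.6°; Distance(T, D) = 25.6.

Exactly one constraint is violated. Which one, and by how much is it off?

Distance(T, D) = 25.6 — off by 5.70.

M = (0.00, 0.00) ✓; MR at 90.50° ✓; |MR| = 15.70 ✓; ∠MRH = 90.60° ✓; |RH| = 21.50 ✓; ∠RHJ = 84.80° ✓; |HJ| = 18.40 ✓; ∠HJT = 93.40° ✓; |JT| = 14.10 ✓; ∠JTD = 118.6° ✓; |TD| = 31.30 ✗.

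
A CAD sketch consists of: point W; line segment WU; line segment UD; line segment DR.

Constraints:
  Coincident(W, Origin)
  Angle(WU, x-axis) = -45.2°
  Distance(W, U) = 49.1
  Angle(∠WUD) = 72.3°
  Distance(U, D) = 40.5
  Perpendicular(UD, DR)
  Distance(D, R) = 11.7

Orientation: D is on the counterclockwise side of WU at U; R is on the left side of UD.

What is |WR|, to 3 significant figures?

43.4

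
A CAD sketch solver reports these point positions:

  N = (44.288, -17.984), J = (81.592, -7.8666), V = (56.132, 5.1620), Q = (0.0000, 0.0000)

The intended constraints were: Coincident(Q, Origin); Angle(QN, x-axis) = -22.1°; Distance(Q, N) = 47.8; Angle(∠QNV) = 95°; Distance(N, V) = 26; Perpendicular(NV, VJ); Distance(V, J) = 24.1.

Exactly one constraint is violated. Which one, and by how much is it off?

Distance(V, J) = 24.1 — off by 4.50.

Q = (0.00, 0.00) ✓; QN at -22.10° ✓; |QN| = 47.80 ✓; ∠QNV = 95.00° ✓; |NV| = 26.00 ✓; ∠(NV, VJ) = 90.00° ✓; |VJ| = 28.60 ✗.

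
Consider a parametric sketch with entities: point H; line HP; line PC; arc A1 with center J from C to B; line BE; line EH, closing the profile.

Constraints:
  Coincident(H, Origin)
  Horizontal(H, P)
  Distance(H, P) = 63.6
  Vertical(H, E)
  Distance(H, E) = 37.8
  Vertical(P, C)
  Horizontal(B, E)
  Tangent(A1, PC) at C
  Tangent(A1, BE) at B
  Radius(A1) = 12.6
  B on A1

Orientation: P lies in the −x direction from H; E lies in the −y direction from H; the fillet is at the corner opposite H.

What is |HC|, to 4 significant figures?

68.41

The virtual corner opposite H is at (-63.60, -37.80). A1 meets PC tangentially, so JC is at right angles to PC and tangency of A1 to BE means the radius JB is perpendicular to BE, with radius 12.6, so the center J sits 12.6 in from both sides at J = (-51.00, -25.20). That places the tangent points at C = (-63.60, -25.20) on PC and B = (-51.00, -37.80) on BE. Then |HC| = |C − H| = 68.41.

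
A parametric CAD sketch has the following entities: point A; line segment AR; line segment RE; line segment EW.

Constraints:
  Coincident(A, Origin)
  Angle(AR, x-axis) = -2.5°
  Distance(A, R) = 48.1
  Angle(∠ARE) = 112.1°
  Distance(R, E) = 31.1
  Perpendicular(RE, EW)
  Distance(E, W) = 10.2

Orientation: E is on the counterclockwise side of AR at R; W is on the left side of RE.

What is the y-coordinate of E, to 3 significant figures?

26.2

A is at the origin; AR runs at -2.5° with length 48.1, so R = 48.1·(cos -2.5°, sin -2.5°) = (48.1, -2.10). ∠ARE = 112.1°, so RE runs at -2.5° + (180° − 112.1°) = 65.4° from the x-axis; with |RE| = 31.1, E = R + 31.1·(cos 65.4°, sin 65.4°) = (61.0, 26.2). So E.y = 26.2.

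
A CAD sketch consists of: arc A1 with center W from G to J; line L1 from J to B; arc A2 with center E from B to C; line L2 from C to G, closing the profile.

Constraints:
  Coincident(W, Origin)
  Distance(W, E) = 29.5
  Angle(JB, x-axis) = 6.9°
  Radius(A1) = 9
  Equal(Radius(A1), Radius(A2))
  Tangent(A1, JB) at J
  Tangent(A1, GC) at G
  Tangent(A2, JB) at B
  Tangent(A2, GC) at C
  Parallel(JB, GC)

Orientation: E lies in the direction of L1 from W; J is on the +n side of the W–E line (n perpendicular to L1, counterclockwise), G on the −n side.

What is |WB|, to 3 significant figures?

30.8

The slot axis is L1's direction at 6.9°, so u = (cos 6.9°, sin 6.9°) = (0.993, 0.120) and n = (−sin 6.9°, cos 6.9°) = (-0.120, 0.993). W is at the origin and E lies 29.5 along u from W, so E = 29.5·u = (29.3, 3.54). Tangency of A1 to both parallel lines with radius 9.0 puts J and G at W ± 9.0·n: J = (-1.08, 8.93), G = (1.08, -8.93). Equal radii place B and C the same way about E: B = E + 9.0·n = (28.2, 12.5), C = E − 9.0·n = (30.4, -5.39). Then |WB| = |B − W| = 30.8.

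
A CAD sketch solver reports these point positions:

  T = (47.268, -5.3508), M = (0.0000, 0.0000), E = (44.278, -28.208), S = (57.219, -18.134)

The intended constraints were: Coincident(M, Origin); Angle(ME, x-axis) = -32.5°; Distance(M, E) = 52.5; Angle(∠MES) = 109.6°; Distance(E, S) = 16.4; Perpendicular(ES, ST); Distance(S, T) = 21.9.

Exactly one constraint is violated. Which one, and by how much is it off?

Distance(S, T) = 21.9 — off by 5.70.

M = (0.00, 0.00) ✓; ME at -32.50° ✓; |ME| = 52.50 ✓; ∠MES = 109.6° ✓; |ES| = 16.40 ✓; ∠(ES, ST) = 90.00° ✓; |ST| = 16.20 ✗.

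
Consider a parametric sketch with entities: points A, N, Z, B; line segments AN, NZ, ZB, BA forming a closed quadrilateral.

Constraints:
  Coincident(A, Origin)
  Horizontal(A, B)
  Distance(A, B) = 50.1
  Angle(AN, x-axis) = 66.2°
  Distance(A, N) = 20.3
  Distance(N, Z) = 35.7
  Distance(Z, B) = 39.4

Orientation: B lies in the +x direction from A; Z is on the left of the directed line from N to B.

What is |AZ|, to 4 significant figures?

53.75

Checks: |NZ| = 35.70 ✓; |ZB| = 39.40 ✓.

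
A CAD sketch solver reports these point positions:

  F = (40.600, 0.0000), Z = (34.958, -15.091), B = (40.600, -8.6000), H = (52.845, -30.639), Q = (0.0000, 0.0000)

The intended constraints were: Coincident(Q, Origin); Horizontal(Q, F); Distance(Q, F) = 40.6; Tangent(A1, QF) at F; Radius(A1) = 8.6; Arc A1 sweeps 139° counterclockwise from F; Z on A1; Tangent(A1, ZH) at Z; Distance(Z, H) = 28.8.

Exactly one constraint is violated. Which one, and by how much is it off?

Distance(Z, H) = 28.8 — off by 5.10.

Q = (0.00, 0.00) ✓; Q.y = 0.00, F.y = 0.00 ✓; |QF| = 40.60 ✓; ∠(BF, FQ) = 90.00° ✓; |BF| = 8.600 ✓; bearing(B→Z) − bearing(B→F) = 139.0° ✓; |BZ| = 8.600 ✓; ∠(BZ, ZH) = 90.00° ✓; |ZH| = 23.70 ✗.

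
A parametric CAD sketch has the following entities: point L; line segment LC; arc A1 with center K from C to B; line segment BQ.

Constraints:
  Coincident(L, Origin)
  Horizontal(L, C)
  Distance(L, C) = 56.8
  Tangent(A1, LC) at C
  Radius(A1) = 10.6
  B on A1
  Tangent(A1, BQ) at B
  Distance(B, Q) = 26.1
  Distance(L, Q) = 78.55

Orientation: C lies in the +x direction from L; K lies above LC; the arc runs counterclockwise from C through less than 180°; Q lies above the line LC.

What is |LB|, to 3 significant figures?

68.0

Checks: |KB| = 10.60 ✓; ∠(KB, BQ) = 90.00° ✓; |BQ| = 26.10 ✓; |LQ| = 78.55 ✓.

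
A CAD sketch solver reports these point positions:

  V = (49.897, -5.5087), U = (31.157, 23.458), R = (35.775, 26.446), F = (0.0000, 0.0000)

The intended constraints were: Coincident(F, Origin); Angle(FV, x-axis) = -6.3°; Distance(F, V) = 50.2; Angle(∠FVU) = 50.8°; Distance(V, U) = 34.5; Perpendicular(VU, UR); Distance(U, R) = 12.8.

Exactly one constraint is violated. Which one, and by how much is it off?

Distance(U, R) = 12.8 — off by 7.30.

F = (0.00, 0.00) ✓; FV at -6.300° ✓; |FV| = 50.20 ✓; ∠FVU = 50.80° ✓; |VU| = 34.50 ✓; ∠(VU, UR) = 90.00° ✓; |UR| = 5.500 ✗.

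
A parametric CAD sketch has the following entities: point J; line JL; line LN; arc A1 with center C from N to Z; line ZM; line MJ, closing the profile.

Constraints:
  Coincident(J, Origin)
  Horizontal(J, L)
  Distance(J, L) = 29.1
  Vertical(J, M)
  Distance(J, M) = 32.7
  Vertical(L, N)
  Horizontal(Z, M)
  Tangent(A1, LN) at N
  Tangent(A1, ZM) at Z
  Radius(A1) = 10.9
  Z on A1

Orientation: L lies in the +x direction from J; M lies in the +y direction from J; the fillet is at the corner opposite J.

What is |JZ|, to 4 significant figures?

37.42

The virtual corner opposite J is at (29.10, 32.70). The tangent condition forces CN to be normal to LN and the tangent condition forces CZ to be normal to ZM, with radius 10.9, so the center C sits 10.9 in from both sides at C = (18.20, 21.80). That places the tangent points at N = (29.10, 21.80) on LN and Z = (18.20, 32.70) on ZM. Then |JZ| = |Z − J| = 37.42.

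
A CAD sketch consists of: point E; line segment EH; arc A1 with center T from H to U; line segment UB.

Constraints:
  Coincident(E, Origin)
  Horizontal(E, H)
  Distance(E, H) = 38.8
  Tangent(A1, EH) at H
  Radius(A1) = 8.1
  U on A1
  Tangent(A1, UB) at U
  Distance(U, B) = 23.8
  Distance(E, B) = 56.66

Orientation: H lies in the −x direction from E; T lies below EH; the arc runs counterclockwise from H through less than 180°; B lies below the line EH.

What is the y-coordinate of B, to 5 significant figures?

-31.932

E is at the origin; EH is horizontal with |EH| = 38.8 and H on the −x side, so H = (-38.800, 0.0000). Since A1 is tangent to EH there, TH ⟂ EH, so T = H + (0, -8.1) = (-38.800, -8.1000). Since TU ⟂ UB (tangency), |TB| = √(8.1² + 23.8²) = 25.141 regardless of where U sits on A1. So B lies on both circle(E, 56.66) and circle(T, 25.141); the below-EH intersection is B = (-46.805, -31.932). U is the foot of the tangent from B: U = (-46.900, -8.1324).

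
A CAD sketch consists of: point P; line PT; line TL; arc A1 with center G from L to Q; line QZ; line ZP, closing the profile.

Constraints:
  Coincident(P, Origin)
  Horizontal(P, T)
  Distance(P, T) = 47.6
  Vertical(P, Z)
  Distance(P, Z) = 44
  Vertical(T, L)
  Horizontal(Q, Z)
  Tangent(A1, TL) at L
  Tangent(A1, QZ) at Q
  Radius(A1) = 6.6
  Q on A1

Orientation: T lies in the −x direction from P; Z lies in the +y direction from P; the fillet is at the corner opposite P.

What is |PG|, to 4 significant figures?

55.50

P is at the origin; P and T share the same y with |PT| = 47.6 and T on the −x side, so T = (-47.60, 0.000). P and Z share the same x with |PZ| = 44.0 and Z on the +y side, so Z = (0.000, 44.00). The virtual corner opposite P is at (-47.60, 44.00). Tangency of A1 to TL means the radius GL is perpendicular to TL and tangency of A1 to QZ means the radius GQ is perpendicular to QZ, with radius 6.6, so the center G sits 6.6 in from both sides at G = (-41.00, 37.40). Then |PG| = |G − P| = 55.50.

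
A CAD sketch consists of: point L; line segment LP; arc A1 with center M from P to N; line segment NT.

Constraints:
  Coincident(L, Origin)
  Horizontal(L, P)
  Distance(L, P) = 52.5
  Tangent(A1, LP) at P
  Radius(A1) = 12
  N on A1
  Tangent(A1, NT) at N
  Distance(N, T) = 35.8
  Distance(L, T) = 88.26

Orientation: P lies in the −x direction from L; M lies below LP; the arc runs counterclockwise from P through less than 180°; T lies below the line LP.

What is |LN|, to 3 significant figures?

63.5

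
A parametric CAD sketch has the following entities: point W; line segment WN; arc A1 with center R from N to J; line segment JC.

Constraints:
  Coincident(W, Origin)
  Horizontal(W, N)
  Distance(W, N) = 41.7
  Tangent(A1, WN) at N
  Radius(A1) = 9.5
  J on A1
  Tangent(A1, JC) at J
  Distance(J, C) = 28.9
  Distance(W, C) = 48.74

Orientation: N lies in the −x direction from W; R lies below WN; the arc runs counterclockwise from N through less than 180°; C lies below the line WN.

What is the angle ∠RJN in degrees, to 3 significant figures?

25.3°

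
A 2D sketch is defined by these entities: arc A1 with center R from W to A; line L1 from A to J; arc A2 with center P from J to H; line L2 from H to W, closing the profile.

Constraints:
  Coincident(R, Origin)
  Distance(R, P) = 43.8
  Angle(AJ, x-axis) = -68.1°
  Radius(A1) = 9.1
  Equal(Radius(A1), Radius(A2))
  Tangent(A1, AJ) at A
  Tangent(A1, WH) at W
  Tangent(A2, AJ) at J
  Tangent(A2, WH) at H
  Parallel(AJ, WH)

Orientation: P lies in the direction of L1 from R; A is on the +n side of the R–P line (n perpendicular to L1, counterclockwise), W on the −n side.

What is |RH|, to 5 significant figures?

44.735

The slot axis is L1's direction at -68.1°, so u = (cos -68.1°, sin -68.1°) = (0.37299, -0.92784) and n = (−sin -68.1°, cos -68.1°) = (0.92784, 0.37299). R is at the origin and P lies 43.8 along u from R, so P = 43.8·u = (16.337, -40.639). Tangency of A1 to both parallel lines with radius 9.1 puts A and W at R ± 9.1·n: A = (8.4433, 3.3942), W = (-8.4433, -3.3942). Equal radii place J and H the same way about P: J = P + 9.1·n = (24.780, -37.245), H = P − 9.1·n = (7.8936, -44.033). Then |RH| = |H − R| = 44.735.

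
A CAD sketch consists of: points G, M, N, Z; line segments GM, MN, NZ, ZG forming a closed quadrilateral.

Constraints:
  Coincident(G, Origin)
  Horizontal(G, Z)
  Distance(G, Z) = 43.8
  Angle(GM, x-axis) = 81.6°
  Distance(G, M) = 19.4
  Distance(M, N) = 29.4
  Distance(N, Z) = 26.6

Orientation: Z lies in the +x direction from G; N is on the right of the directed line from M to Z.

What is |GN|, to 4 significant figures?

18.89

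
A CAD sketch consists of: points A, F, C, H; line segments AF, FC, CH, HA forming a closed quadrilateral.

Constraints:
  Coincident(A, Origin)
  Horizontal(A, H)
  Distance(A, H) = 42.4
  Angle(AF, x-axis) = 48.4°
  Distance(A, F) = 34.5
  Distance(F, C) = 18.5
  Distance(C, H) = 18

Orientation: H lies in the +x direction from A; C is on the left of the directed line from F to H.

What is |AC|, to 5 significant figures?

43.385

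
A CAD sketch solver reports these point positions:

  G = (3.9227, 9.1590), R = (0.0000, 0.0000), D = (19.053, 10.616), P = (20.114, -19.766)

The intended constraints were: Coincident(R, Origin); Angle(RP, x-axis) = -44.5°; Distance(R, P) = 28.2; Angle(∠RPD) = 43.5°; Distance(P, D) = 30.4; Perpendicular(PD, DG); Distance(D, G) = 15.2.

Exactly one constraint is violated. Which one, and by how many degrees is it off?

Perpendicular(PD, DG) — off by 3.50°.

R = (0.00, 0.00) ✓; RP at -44.50° ✓; |RP| = 28.20 ✓; ∠RPD = 43.50° ✓; |PD| = 30.40 ✓; ∠(PD, DG) = 93.50° ✗; |DG| = 15.20 ✓.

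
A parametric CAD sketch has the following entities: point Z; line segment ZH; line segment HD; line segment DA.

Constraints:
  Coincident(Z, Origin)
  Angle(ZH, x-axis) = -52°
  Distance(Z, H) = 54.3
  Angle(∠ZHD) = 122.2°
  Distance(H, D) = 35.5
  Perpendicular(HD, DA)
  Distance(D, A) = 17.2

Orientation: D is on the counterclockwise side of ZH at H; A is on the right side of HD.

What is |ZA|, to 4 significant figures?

90.22

∠ZHD = 122.2°, so HD runs at -52.0° + (180° − 122.2°) = 5.800° from the x-axis; with |HD| = 35.5, D = H + 35.5·(cos 5.800°, sin 5.800°) = (68.75, -39.20). HD ⟂ DA; with |DA| = 17.2 on the right of HD, A = D + 17.2·(0.1011, -0.9949) = (70.49, -56.31). Then |ZA| = |A − Z| = 90.22.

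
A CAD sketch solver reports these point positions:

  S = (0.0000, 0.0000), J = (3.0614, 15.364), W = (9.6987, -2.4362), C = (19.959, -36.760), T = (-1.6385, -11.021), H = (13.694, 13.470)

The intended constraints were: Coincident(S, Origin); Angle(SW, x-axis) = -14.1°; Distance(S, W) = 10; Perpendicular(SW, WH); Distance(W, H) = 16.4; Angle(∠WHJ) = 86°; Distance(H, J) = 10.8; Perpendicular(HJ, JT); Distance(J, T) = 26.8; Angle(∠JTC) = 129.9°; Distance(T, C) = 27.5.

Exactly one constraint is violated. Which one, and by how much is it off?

Distance(T, C) = 27.5 — off by 6.10.

S = (0.00, 0.00) ✓; SW at -14.10° ✓; |SW| = 10.00 ✓; ∠(SW, WH) = 90.00° ✓; |WH| = 16.40 ✓; ∠WHJ = 86.00° ✓; |HJ| = 10.80 ✓; ∠(HJ, JT) = 90.00° ✓; |JT| = 26.80 ✓; ∠JTC = 129.9° ✓; |TC| = 33.60 ✗.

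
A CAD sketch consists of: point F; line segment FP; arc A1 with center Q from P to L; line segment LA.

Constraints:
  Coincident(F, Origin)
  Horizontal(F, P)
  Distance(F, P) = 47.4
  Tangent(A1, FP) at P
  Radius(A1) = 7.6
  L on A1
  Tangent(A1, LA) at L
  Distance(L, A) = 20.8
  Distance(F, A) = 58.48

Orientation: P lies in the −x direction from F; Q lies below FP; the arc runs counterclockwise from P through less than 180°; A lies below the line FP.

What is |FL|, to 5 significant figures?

55.597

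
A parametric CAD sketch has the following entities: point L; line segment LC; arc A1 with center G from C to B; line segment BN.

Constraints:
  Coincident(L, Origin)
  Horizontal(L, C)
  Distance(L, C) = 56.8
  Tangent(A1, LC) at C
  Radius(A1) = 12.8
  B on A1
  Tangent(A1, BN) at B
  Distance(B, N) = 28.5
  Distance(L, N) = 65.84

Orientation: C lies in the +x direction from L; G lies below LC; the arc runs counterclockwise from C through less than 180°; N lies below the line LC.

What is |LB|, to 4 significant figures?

46.79

L is at the origin; LC is horizontal with |LC| = 56.8 and C on the +x side, so C = (56.80, 0.000). Since A1 is tangent to LC there, GC ⟂ LC, so G = C + (0, -12.8) = (56.80, -12.80). Since GB ⟂ BN (tangency), |GN| = √(12.8² + 28.5²) = 31.24 regardless of where B sits on A1. So N lies on both circle(L, 65.84) and circle(G, 31.24); the below-LC intersection is N = (49.67, -43.22). B is the foot of the tangent from N: B = (44.23, -15.24).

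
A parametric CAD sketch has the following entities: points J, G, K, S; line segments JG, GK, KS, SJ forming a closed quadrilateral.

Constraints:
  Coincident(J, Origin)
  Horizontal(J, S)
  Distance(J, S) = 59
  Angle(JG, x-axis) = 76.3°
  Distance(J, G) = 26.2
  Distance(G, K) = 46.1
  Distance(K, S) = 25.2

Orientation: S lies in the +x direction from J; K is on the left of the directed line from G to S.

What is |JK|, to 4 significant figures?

57.66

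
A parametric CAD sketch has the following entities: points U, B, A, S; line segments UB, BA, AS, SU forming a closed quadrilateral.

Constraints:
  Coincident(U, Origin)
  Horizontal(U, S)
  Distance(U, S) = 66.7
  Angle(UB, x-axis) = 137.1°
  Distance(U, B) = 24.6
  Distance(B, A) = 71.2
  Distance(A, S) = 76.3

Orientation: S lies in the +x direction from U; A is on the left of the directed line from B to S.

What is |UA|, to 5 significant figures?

74.790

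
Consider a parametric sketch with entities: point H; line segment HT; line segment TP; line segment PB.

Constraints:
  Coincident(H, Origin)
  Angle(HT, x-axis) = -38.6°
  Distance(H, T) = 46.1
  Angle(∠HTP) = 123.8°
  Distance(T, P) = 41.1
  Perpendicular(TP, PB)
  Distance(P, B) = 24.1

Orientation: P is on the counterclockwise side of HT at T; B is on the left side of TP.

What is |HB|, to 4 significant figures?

68.24

H is at the origin; HT runs at -38.6° with length 46.1, so T = 46.1·(cos -38.6°, sin -38.6°) = (36.03, -28.76). ∠HTP = 123.8°, so TP runs at -38.6° + (180° − 123.8°) = 17.60° from the x-axis; with |TP| = 41.1, P = T + 41.1·(cos 17.60°, sin 17.60°) = (75.20, -16.33). TP ⟂ PB; with |PB| = 24.1 on the left of TP, B = P + 24.1·(-0.3024, 0.9532) = (67.92, 6.638). Then |HB| = |B − H| = 68.24.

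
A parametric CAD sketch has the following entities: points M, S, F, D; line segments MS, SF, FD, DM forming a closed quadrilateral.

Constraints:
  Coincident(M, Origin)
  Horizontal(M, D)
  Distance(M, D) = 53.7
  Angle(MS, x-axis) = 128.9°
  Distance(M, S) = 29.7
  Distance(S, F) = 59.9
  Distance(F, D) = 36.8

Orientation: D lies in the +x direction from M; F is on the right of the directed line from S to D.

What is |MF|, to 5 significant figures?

30.420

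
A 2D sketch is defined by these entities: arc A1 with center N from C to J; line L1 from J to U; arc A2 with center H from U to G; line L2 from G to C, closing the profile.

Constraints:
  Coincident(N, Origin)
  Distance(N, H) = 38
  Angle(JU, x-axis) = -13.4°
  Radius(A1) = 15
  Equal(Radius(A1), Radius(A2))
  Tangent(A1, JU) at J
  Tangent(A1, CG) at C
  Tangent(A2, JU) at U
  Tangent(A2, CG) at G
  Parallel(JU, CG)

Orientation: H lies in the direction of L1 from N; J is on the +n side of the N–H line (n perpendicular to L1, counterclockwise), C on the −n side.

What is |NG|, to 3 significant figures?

40.9

The slot axis is L1's direction at -13.4°, so u = (cos -13.4°, sin -13.4°) = (0.973, -0.232) and n = (−sin -13.4°, cos -13.4°) = (0.232, 0.973). N is at the origin and H lies 38.0 along u from N, so H = 38.0·u = (37.0, -8.81). Tangency of A1 to both parallel lines with radius 15.0 puts J and C at N ± 15.0·n: J = (3.48, 14.6), C = (-3.48, -14.6). Equal radii place U and G the same way about H: U = H + 15.0·n = (40.4, 5.79), G = H − 15.0·n = (33.5, -23.4). Then |NG| = |G − N| = 40.9.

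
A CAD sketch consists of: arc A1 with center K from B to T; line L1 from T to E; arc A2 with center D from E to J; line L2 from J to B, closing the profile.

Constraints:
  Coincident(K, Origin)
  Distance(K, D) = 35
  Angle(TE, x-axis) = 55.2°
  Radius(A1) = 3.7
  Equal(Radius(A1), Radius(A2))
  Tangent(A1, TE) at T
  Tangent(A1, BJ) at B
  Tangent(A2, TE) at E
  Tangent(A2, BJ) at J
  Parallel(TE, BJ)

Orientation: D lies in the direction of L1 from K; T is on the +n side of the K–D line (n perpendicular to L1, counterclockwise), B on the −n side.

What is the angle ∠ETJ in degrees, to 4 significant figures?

11.94°

Tangency of A1 to both parallel lines with radius 3.7 puts T and B at K ± 3.7·n: T = (-3.038, 2.112), B = (3.038, -2.112). Equal radii place E and J the same way about D: E = D + 3.7·n = (16.94, 30.85), J = D − 3.7·n = (23.01, 26.63). Then cos ∠ETJ = TE·TJ / (|TE||TJ|), giving 11.94°.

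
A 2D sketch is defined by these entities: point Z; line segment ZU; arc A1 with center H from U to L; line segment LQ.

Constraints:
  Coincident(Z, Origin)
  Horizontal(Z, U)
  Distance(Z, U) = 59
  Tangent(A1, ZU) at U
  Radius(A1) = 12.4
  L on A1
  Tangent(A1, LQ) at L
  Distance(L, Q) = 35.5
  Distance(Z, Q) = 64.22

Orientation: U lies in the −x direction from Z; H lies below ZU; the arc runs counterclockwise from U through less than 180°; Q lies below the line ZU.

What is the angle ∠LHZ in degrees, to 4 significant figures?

149.0°

Z is at the origin; Z and U share the same y with |ZU| = 59.0 and U on the −x side, so U = (-59.00, 0.000). Tangency of A1 to ZU means the radius HU is perpendicular to ZU, so H = U + (0, -12.4) = (-59.00, -12.40). Since HL ⟂ LQ (tangency), |HQ| = √(12.4² + 35.5²) = 37.60 regardless of where L sits on A1. So Q lies on both circle(Z, 64.22) and circle(H, 37.60); the below-ZU intersection is Q = (-43.92, -46.85). L is the foot of the tangent from Q: L = (-68.09, -20.84).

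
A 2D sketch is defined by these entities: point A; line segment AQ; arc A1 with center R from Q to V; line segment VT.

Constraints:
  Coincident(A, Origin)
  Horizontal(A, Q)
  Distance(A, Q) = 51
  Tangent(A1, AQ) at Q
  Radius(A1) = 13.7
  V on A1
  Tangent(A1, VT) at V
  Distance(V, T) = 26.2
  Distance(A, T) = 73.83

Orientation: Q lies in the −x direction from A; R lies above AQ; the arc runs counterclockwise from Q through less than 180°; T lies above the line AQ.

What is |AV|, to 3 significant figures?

48.1

Checks: ∠(RQ, QA) = 90.00° ✓; |RV| = 13.70 ✓; ∠(RV, VT) = 90.00° ✓; |VT| = 26.20 ✓; |AT| = 73.83 ✓.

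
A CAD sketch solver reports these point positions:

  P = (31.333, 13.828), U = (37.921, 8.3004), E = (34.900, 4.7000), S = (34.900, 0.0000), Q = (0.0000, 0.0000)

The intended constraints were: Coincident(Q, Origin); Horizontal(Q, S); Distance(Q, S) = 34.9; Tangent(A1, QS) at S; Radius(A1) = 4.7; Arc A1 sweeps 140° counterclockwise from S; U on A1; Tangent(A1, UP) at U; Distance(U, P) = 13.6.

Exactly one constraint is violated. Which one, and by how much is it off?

Distance(U, P) = 13.6 — off by 5.00.

Q = (0.00, 0.00) ✓; Q.y = 0.00, S.y = 0.00 ✓; |QS| = 34.90 ✓; ∠(ES, SQ) = 90.00° ✓; |ES| = 4.700 ✓; bearing(E→U) − bearing(E→S) = 140.0° ✓; |EU| = 4.700 ✓; ∠(EU, UP) = 90.00° ✓; |UP| = 8.600 ✗.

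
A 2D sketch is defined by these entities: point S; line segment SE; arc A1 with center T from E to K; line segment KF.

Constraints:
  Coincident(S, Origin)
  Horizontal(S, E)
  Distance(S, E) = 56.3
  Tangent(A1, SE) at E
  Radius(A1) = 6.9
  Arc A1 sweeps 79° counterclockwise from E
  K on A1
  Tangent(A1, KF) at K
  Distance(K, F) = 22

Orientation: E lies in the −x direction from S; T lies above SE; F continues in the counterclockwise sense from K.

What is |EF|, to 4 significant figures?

29.31

On A1, E sits at bearing -90° from T; a 79° counterclockwise sweep puts K at bearing -11°, so K = T + 6.9·(cos -11°, sin -11°) = (-49.53, 5.583). Tangency of A1 to KF means the radius TK is perpendicular to KF, so KF runs along (−sin -11°, cos -11°); with |KF| = 22.0, F = (-45.33, 27.18). Then |EF| = |F − E| = 29.31.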